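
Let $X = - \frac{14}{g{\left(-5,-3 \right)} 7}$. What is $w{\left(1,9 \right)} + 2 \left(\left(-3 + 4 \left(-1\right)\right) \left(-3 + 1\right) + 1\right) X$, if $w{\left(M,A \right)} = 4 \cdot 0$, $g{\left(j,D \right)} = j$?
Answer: $12$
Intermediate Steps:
$w{\left(M,A \right)} = 0$
$X = \frac{2}{5}$ ($X = - \frac{14}{\left(-5\right) 7} = - \frac{14}{-35} = \left(-14\right) \left(- \frac{1}{35}\right) = \frac{2}{5} \approx 0.4$)
$w{\left(1,9 \right)} + 2 \left(\left(-3 + 4 \left(-1\right)\right) \left(-3 + 1\right) + 1\right) X = 0 + 2 \left(\left(-3 + 4 \left(-1\right)\right) \left(-3 + 1\right) + 1\right) \frac{2}{5} = 0 + 2 \left(\left(-3 - 4\right) \left(-2\right) + 1\right) \frac{2}{5} = 0 + 2 \left(\left(-7\right) \left(-2\right) + 1\right) \frac{2}{5} = 0 + 2 \left(14 + 1\right) \frac{2}{5} = 0 + 2 \cdot 15 \cdot \frac{2}{5} = 0 + 30 \cdot \frac{2}{5} = 0 + 12 = 12$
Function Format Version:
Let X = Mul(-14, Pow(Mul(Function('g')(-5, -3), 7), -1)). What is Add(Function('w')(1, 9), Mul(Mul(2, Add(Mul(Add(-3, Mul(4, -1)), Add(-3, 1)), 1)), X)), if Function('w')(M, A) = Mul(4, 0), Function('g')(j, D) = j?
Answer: 12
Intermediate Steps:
Function('w')(M, A) = 0
X = Rational(2, 5) (X = Mul(-14, Pow(Mul(-5, 7), -1)) = Mul(-14, Pow(-35, -1)) = Mul(-14, Rational(-1, 35)) = Rational(2, 5) ≈ 0.40000)
Add(Function('w')(1, 9), Mul(Mul(2, Add(Mul(Add(-3, Mul(4, -1)), Add(-3, 1)), 1)), X)) = Add(0, Mul(Mul(2, Add(Mul(Add(-3, Mul(4, -1)), Add(-3, 1)), 1)), Rational(2, 5))) = Add(0, Mul(Mul(2, Add(Mul(Add(-3, -4), -2), 1)), Rational(2, 5))) = Add(0, Mul(Mul(2, Add(Mul(-7, -2), 1)), Rational(2, 5))) = Add(0, Mul(Mul(2, Add(14, 1)), Rational(2, 5))) = Add(0, Mul(Mul(2, 15), Rational(2, 5))) = Add(0, Mul(30, Rational(2, 5))) = Add(0, 12) = 12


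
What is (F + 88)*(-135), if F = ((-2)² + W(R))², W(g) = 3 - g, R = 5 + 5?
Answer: -13095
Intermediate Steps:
R = 10
F = 9 (F = ((-2)² + (3 - 1*10))² = (4 + (3 - 10))² = (4 - 7)² = (-3)² = 9)
(F + 88)*(-135) = (9 + 88)*(-135) = 97*(-135) = -13095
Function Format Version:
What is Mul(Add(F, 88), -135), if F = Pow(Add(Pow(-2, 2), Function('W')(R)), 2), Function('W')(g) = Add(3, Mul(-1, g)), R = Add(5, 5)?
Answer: -13095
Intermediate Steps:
R = 10
F = 9 (F = Pow(Add(Pow(-2, 2), Add(3, Mul(-1, 10))), 2) = Pow(Add(4, Add(3, -10)), 2) = Pow(Add(4, -7), 2) = Pow(-3, 2) = 9)
Mul(Add(F, 88), -135) = Mul(Add(9, 88), -135) = Mul(97, -135) = -13095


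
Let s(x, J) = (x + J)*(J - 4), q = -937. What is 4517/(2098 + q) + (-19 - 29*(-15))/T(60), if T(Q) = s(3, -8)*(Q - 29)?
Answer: 740383/179955 ≈ 4.1143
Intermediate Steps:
s(x, J) = (-4 + J)*(J + x) (s(x, J) = (J + x)*(-4 + J) = (-4 + J)*(J + x))
T(Q) = -1740 + 60*Q (T(Q) = ((-8)**2 - 4*(-8) - 4*3 - 8*3)*(Q - 29) = (64 + 32 - 12 - 24)*(-29 + Q) = 60*(-29 + Q) = -1740 + 60*Q)
4517/(2098 + q) + (-19 - 29*(-15))/T(60) = 4517/(2098 - 937) + (-19 - 29*(-15))/(-1740 + 60*60) = 4517/1161 + (-19 + 435)/(-1740 + 3600) = 4517*(1/1161) + 416/1860 = 4517/1161 + 416*(1/1860) = 4517/1161 + 104/465 = 740383/179955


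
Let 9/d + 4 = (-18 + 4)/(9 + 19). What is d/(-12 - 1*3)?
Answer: 2/15 ≈ 0.13333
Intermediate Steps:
d = -2 (d = 9/(-4 + (-18 + 4)/(9 + 19)) = 9/(-4 - 14/28) = 9/(-4 - 14*1/28) = 9/(-4 - ½) = 9/(-9/2) = 9*(-2/9) = -2)
d/(-12 - 1*3) = -2/(-12 - 1*3) = -2/(-12 - 3) = -2/(-15) = -1/15*(-2) = 2/15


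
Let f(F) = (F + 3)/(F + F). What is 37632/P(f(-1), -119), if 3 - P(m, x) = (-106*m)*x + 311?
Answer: 896/293 ≈ 3.0580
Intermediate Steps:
f(F) = (3 + F)/(2*F) (f(F) = (3 + F)/((2*F)) = (3 + F)*(1/(2*F)) = (3 + F)/(2*F))
P(m, x) = -308 + 106*m*x (P(m, x) = 3 - ((-106*m)*x + 311) = 3 - (-106*m*x + 311) = 3 - (311 - 106*m*x) = 3 + (-311 + 106*m*x) = -308 + 106*m*x)
37632/P(f(-1), -119) = 37632/(-308 + 106*((½)*(3 - 1)/(-1))*(-119)) = 37632/(-308 + 106*((½)*(-1)*2)*(-119)) = 37632/(-308 + 106*(-1)*(-119)) = 37632/(-308 + 12614) = 37632/12306 = 37632*(1/12306) = 896/293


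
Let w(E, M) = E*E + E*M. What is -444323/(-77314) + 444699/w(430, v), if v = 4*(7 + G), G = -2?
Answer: 5016169/623500 ≈ 8.0452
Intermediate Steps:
v = 20 (v = 4*(7 - 2) = 4*5 = 20)
w(E, M) = E² + E*M
-444323/(-77314) + 444699/w(430, v) = -444323/(-77314) + 444699/((430*(430 + 20))) = -444323*(-1/77314) + 444699/((430*450)) = 14333/2494 + 444699/193500 = 14333/2494 + 444699*(1/193500) = 14333/2494 + 49411/21500 = 5016169/623500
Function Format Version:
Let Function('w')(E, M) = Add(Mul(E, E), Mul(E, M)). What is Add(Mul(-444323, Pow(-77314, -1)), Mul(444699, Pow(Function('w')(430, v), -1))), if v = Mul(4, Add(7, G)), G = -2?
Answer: Rational(5016169, 623500) ≈ 8.0452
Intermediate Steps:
v = 20 (v = Mul(4, Add(7, -2)) = Mul(4, 5) = 20)
Function('w')(E, M) = Add(Pow(E, 2), Mul(E, M))
Add(Mul(-444323, Pow(-77314, -1)), Mul(444699, Pow(Function('w')(430, v), -1))) = Add(Mul(-444323, Pow(-77314, -1)), Mul(444699, Pow(Mul(430, Add(430, 20)), -1))) = Add(Mul(-444323, Rational(-1, 77314)), Mul(444699, Pow(Mul(430, 450), -1))) = Add(Rational(14333, 2494), Mul(444699, Pow(193500, -1))) = Add(Rational(14333, 2494), Mul(444699, Rational(1, 193500))) = Add(Rational(14333, 2494), Rational(49411, 21500)) = Rational(5016169, 623500)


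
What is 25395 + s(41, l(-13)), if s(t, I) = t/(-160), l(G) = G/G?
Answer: 4063159/160 ≈ 25395.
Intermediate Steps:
l(G) = 1
s(t, I) = -t/160 (s(t, I) = t*(-1/160) = -t/160)
25395 + s(41, l(-13)) = 25395 - 1/160*41 = 25395 - 41/160 = 4063159/160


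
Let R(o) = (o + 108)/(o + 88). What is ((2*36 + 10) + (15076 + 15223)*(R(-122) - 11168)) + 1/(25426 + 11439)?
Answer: -212056086392288/626705 ≈ -3.3837e+8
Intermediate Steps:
R(o) = (108 + o)/(88 + o)
((2*36 + 10) + (15076 + 15223)*(R(-122) - 11168)) + 1/(25426 + 11439) = ((2*36 + 10) + (15076 + 15223)*((108 - 122)/(88 - 122) - 11168)) + 1/(25426 + 11439) = ((72 + 10) + 30299*(-14/(-34) - 11168)) + 1/36865 = (82 + 30299*(-1/34*(-14) - 11168)) + 1/36865 = (82 + 30299*(7/17 - 11168)) + 1/36865 = (82 + 30299*(-189849/17)) + 1/36865 = (82 - 5752234851/17) + 1/36865 = -5752233457/17 + 1/36865 = -212056086392288/626705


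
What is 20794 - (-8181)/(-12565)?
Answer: 261268429/12565 ≈ 20793.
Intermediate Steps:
20794 - (-8181)/(-12565) = 20794 - (-8181)*(-1)/12565 = 20794 - 1*8181/12565 = 20794 - 8181/12565 = 261268429/12565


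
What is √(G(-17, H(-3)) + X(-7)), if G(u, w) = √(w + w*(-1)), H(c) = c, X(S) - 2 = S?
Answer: I*√5 ≈ 2.2361*I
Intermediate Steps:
X(S) = 2 + S
G(u, w) = 0 (G(u, w) = √(w - w) = √0 = 0)
√(G(-17, H(-3)) + X(-7)) = √(0 + (2 - 7)) = √(0 - 5) = √(-5) = I*√5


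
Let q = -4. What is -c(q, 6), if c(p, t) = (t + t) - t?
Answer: -6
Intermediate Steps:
c(p, t) = t (c(p, t) = 2*t - t = t)
-c(q, 6) = -1*6 = -6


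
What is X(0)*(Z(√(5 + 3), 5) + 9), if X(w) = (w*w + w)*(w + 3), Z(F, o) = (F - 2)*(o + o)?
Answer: 0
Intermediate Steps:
Z(F, o) = 2*o*(-2 + F) (Z(F, o) = (-2 + F)*(2*o) = 2*o*(-2 + F))
X(w) = (3 + w)*(w + w²) (X(w) = (w² + w)*(3 + w) = (w + w²)*(3 + w) = (3 + w)*(w + w²))
X(0)*(Z(√(5 + 3), 5) + 9) = (0*(3 + 0² + 4*0))*(2*5*(-2 + √(5 + 3)) + 9) = (0*(3 + 0 + 0))*(2*5*(-2 + √8) + 9) = (0*3)*(2*5*(-2 + 2*√2) + 9) = 0*((-20 + 20*√2) + 9) = 0*(-11 + 20*√2) = 0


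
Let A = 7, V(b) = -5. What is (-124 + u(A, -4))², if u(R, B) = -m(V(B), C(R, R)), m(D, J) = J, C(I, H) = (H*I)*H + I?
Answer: 224676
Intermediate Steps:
C(I, H) = I + I*H² (C(I, H) = I*H² + I = I + I*H²)
u(R, B) = -R*(1 + R²)
(-124 + u(A, -4))² = (-124 + (-1*7 - 1*7³))² = (-124 + (-7 - 1*343))² = (-124 + (-7 - 343))² = (-124 - 350)² = (-474)² = 224676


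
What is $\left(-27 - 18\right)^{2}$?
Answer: $2025$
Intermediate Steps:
$\left(-27 - 18\right)^{2} = \left(-45\right)^{2} = 2025$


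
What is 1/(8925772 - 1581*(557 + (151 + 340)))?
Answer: 1/7268884 ≈ 1.3757e-7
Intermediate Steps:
1/(8925772 - 1581*(557 + (151 + 340))) = 1/(8925772 - 1581*(557 + 491)) = 1/(8925772 - 1581*1048) = 1/(8925772 - 1656888) = 1/7268884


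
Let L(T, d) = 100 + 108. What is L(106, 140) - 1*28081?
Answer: -27873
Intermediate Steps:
L(T, d) = 208
L(106, 140) - 1*28081 = 208 - 1*28081 = 208 - 28081 = -27873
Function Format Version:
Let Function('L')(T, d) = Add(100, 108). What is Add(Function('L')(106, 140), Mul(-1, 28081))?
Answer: -27873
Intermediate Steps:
Function('L')(T, d) = 208
Add(Function('L')(106, 140), Mul(-1, 28081)) = Add(208, Mul(-1, 28081)) = Add(208, -28081) = -27873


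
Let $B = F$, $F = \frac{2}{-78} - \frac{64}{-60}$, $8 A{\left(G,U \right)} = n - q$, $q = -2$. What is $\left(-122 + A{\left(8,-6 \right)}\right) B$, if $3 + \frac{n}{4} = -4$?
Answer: $- \frac{33901}{260} \approx -130.39$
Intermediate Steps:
$n = -28$ ($n = -12 + 4 \left(-4\right) = -12 - 16 = -28$)
$A{\left(G,U \right)} = - \frac{13}{4}$ ($A{\left(G,U \right)} = \frac{-28 - -2}{8} = \frac{-28 + 2}{8} = \frac{1}{8} \left(-26\right) = - \frac{13}{4}$)
$F = \frac{203}{195}$ ($F = 2 \left(- \frac{1}{78}\right) - - \frac{16}{15} = - \frac{1}{39} + \frac{16}{15} = \frac{203}{195} \approx 1.041$)
$B = \frac{203}{195} \approx 1.041$
$\left(-122 + A{\left(8,-6 \right)}\right) B = \left(-122 - \frac{13}{4}\right) \frac{203}{195} = \left(- \frac{501}{4}\right) \frac{203}{195} = - \frac{33901}{260}$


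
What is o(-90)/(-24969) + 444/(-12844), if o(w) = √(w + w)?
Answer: -111/3211 - 2*I*√5/8323 ≈ -0.034569 - 0.00053732*I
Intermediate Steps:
o(w) = √2*√w (o(w) = √(2*w) = √2*√w)
o(-90)/(-24969) + 444/(-12844) = (√2*√(-90))/(-24969) + 444/(-12844) = (√2*(3*I*√10))*(-1/24969) + 444*(-1/12844) = (6*I*√5)*(-1/24969) - 111/3211 = -2*I*√5/8323 - 111/3211 = -111/3211 - 2*I*√5/8323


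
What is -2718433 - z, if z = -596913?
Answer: -2121520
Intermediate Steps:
-2718433 - z = -2718433 - 1*(-596913) = -2718433 + 596913 = -2121520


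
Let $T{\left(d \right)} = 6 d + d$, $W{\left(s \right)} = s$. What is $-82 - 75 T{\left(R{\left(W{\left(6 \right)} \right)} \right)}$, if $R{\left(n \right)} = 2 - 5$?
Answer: $1493$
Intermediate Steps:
$R{\left(n \right)} = -3$
$T{\left(d \right)} = 7 d$
$-82 - 75 T{\left(R{\left(W{\left(6 \right)} \right)} \right)} = -82 - 75 \cdot 7 \left(-3\right) = -82 - -1575 = -82 + 1575 = 1493$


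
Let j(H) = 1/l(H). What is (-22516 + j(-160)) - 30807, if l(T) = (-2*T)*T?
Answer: -2730137601/51200 ≈ -53323.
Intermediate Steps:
l(T) = -2*T**2
j(H) = -1/(2*H**2) (j(H) = 1/(-2*H**2) = -1/(2*H**2))
(-22516 + j(-160)) - 30807 = (-22516 - 1/2/(-160)**2) - 30807 = (-22516 - 1/2*1/25600) - 30807 = (-22516 - 1/51200) - 30807 = -1152819201/51200 - 30807 = -2730137601/51200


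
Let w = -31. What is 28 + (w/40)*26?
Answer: 157/20 ≈ 7.8500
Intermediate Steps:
28 + (w/40)*26 = 28 - 31/40*26 = 28 - 403/20 = 157/20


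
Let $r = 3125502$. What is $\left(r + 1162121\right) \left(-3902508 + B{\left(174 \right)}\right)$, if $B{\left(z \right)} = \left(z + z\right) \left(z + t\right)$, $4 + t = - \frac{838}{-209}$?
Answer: $- \frac{3442824528127284}{209} \approx -1.6473 \cdot 10^{13}$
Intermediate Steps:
$t = \frac{2}{209}$ ($t = -4 - \frac{838}{-209} = -4 - - \frac{838}{209} = -4 + \frac{838}{209} = \frac{2}{209} \approx 0.0095694$)
$B{\left(z \right)} = 2 z \left(\frac{2}{209} + z\right)$ ($B{\left(z \right)} = \left(z + z\right) \left(z + \frac{2}{209}\right) = 2 z \left(\frac{2}{209} + z\right)$)
$\left(r + 1162121\right) \left(-3902508 + B{\left(174 \right)}\right) = \left(3125502 + 1162121\right) \left(-3902508 + \frac{2}{209} \cdot 174 \left(2 + 209 \cdot 174\right)\right) = 4287623 \left(-3902508 + \frac{2}{209} \cdot 174 \left(2 + 36366\right)\right) = 4287623 \left(-3902508 + \frac{2}{209} \cdot 174 \cdot 36368\right) = 4287623 \left(-3902508 + \frac{12656064}{209}\right) = 4287623 \left(- \frac{802968108}{209}\right) = - \frac{3442824528127284}{209}$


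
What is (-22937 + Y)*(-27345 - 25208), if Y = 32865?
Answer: -521746184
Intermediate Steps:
(-22937 + Y)*(-27345 - 25208) = (-22937 + 32865)*(-27345 - 25208) = 9928*(-52553) = -521746184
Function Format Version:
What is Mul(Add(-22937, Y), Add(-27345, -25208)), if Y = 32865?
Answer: -521746184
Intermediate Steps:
Mul(Add(-22937, Y), Add(-27345, -25208)) = Mul(Add(-22937, 32865), Add(-27345, -25208)) = Mul(9928, -52553) = -521746184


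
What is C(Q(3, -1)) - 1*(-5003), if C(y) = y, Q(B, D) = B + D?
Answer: 5005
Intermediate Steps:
C(Q(3, -1)) - 1*(-5003) = (3 - 1) - 1*(-5003) = 2 + 5003 = 5005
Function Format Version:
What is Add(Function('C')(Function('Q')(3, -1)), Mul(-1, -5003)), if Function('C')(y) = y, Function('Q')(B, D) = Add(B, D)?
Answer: 5005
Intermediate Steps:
Add(Function('C')(Function('Q')(3, -1)), Mul(-1, -5003)) = Add(Add(3, -1), Mul(-1, -5003)) = Add(2, 5003) = 5005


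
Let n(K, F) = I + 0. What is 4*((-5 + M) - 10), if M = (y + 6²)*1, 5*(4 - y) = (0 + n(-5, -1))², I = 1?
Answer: 496/5 ≈ 99.200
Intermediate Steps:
n(K, F) = 1 (n(K, F) = 1 + 0 = 1)
y = 19/5 (y = 4 - (0 + 1)²/5 = 4 - ⅕*1² = 4 - ⅕*1 = 4 - ⅕ = 19/5 ≈ 3.8000)
M = 199/5 (M = (19/5 + 6²)*1 = (19/5 + 36)*1 = (199/5)*1 = 199/5 ≈ 39.800)
4*((-5 + M) - 10) = 4*((-5 + 199/5) - 10) = 4*(174/5 - 10) = 4*(124/5) = 496/5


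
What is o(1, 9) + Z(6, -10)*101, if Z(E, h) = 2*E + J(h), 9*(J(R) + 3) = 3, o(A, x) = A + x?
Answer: 2858/3 ≈ 952.67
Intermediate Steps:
J(R) = -8/3 (J(R) = -3 + (⅑)*3 = -3 + ⅓ = -8/3)
Z(E, h) = -8/3 + 2*E (Z(E, h) = 2*E - 8/3 = -8/3 + 2*E)
o(1, 9) + Z(6, -10)*101 = (1 + 9) + (-8/3 + 2*6)*101 = 10 + (-8/3 + 12)*101 = 10 + (28/3)*101 = 10 + 2828/3 = 2858/3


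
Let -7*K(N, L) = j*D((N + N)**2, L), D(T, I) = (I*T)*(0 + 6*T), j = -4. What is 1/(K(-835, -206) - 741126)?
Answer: -7/38454250115427882 ≈ -1.8203e-16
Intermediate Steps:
D(T, I) = 6*I*T**2 (D(T, I) = (I*T)*(6*T) = 6*I*T**2)
K(N, L) = 384*L*N**4/7 (K(N, L) = -(-4)*6*L*((N + N)**2)**2/7 = -(-4)*6*L*((2*N)**2)**2/7 = -(-4)*6*L*(4*N**2)**2/7 = -(-4)*6*L*(16*N**4)/7 = -(-4)*96*L*N**4/7 = -(-384)*L*N**4/7 = 384*L*N**4/7)
1/(K(-835, -206) - 741126) = 1/((384/7)*(-206)*(-835)**4 - 741126) = 1/((384/7)*(-206)*486122700625 - 741126) = 1/(-38454250110240000/7 - 741126) = 1/(-38454250115427882/7) = -7/38454250115427882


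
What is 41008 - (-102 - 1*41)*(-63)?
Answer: 31999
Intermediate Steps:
41008 - (-102 - 1*41)*(-63) = 41008 - (-102 - 41)*(-63) = 41008 - (-143)*(-63) = 41008 - 1*9009 = 41008 - 9009 = 31999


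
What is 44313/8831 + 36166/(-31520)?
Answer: 538681907/139176560 ≈ 3.8705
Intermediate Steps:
44313/8831 + 36166/(-31520) = 44313*(1/8831) + 36166*(-1/31520) = 44313/8831 - 18083/15760 = 538681907/139176560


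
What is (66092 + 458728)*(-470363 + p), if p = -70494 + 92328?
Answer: -235396989780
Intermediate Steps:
p = 21834
(66092 + 458728)*(-470363 + p) = (66092 + 458728)*(-470363 + 21834) = 524820*(-448529) = -235396989780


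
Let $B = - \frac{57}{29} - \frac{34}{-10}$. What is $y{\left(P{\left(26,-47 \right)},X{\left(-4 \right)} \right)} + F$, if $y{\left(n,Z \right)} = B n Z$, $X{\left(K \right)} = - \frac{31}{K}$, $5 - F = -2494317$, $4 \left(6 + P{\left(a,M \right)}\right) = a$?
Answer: $\frac{361677496}{145} \approx 2.4943 \cdot 10^{6}$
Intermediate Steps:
$P{\left(a,M \right)} = -6 + \frac{a}{4}$
$F = 2494322$ ($F = 5 - -2494317 = 5 + 2494317 = 2494322$)
$B = \frac{208}{145}$ ($B = \left(-57\right) \frac{1}{29} - - \frac{17}{5} = - \frac{57}{29} + \frac{17}{5} = \frac{208}{145} \approx 1.4345$)
$y{\left(n,Z \right)} = \frac{208 Z n}{145}$ ($y{\left(n,Z \right)} = \frac{208 n Z}{145} = \frac{208 Z n}{145}$)
$y{\left(P{\left(26,-47 \right)},X{\left(-4 \right)} \right)} + F = \frac{208 \left(- \frac{31}{-4}\right) \left(-6 + \frac{1}{4} \cdot 26\right)}{145} + 2494322 = \frac{208 \left(\left(-31\right) \left(- \frac{1}{4}\right)\right) \left(-6 + \frac{13}{2}\right)}{145} + 2494322 = \frac{208}{145} \cdot \frac{31}{4} \cdot \frac{1}{2} + 2494322 = \frac{806}{145} + 2494322 = \frac{361677496}{145}$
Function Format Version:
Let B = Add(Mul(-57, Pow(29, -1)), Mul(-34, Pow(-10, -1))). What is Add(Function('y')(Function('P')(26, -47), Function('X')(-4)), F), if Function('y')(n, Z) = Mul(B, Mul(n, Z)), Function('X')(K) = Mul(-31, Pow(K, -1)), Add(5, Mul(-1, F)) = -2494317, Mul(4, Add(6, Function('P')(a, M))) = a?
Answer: Rational(361677496, 145) ≈ 2.4943e+6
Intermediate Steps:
Function('P')(a, M) = Add(-6, Mul(Rational(1, 4), a))
F = 2494322 (F = Add(5, Mul(-1, -2494317)) = Add(5, 2494317) = 2494322)
B = Rational(208, 145) (B = Add(Mul(-57, Rational(1, 29)), Mul(-34, Rational(-1, 10))) = Add(Rational(-57, 29), Rational(17, 5)) = Rational(208, 145) ≈ 1.4345)
Function('y')(n, Z) = Mul(Rational(208, 145), Z, n) (Function('y')(n, Z) = Mul(Rational(208, 145), Mul(n, Z)) = Mul(Rational(208, 145), Mul(Z, n)) = Mul(Rational(208, 145), Z, n))
Add(Function('y')(Function('P')(26, -47), Function('X')(-4)), F) = Add(Mul(Rational(208, 145), Mul(-31, Pow(-4, -1)), Add(-6, Mul(Rational(1, 4), 26))), 2494322) = Add(Mul(Rational(208, 145), Mul(-31, Rational(-1, 4)), Add(-6, Rational(13, 2))), 2494322) = Add(Mul(Rational(208, 145), Rational(31, 4), Rational(1, 2)), 2494322) = Add(Rational(806, 145), 2494322) = Rational(361677496, 145)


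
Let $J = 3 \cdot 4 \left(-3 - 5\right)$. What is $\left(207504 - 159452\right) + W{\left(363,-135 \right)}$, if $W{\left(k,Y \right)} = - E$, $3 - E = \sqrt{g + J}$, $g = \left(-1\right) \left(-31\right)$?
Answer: $48049 + i \sqrt{65} \approx 48049.0 + 8.0623 i$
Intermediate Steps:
$g = 31$
$J = -96$ ($J = 12 \left(-3 - 5\right) = 12 \left(-8\right) = -96$)
$E = 3 - i \sqrt{65}$ ($E = 3 - \sqrt{31 - 96} = 3 - \sqrt{-65} = 3 - i \sqrt{65} \approx 3.0 - 8.0623 i$)
$W{\left(k,Y \right)} = -3 + i \sqrt{65}$ ($W{\left(k,Y \right)} = - (3 - i \sqrt{65}) = -3 + i \sqrt{65}$)
$\left(207504 - 159452\right) + W{\left(363,-135 \right)} = \left(207504 - 159452\right) - \left(3 - i \sqrt{65}\right) = 48052 - \left(3 - i \sqrt{65}\right) = 48049 + i \sqrt{65}$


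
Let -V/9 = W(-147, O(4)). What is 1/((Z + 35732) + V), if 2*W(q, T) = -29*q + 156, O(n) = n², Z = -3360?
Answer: 2/24973 ≈ 8.0087e-5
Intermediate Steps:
W(q, T) = 78 - 29*q/2 (W(q, T) = (-29*q + 156)/2 = (156 - 29*q)/2 = 78 - 29*q/2)
V = -39771/2 (V = -9*(78 - 29/2*(-147)) = -9*(78 + 4263/2) = -9*4419/2 = -39771/2 ≈ -19886.)
1/((Z + 35732) + V) = 1/((-3360 + 35732) - 39771/2) = 1/(32372 - 39771/2) = 1/(24973/2) = 2/24973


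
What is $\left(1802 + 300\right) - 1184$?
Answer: $918$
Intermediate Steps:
$\left(1802 + 300\right) - 1184 = 2102 - 1184 = 918$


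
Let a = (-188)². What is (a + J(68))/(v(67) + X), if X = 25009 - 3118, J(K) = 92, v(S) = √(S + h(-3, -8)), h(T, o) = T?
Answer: 35436/21899 ≈ 1.6182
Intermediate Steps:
v(S) = √(-3 + S) (v(S) = √(S - 3) = √(-3 + S))
a = 35344
X = 21891
(a + J(68))/(v(67) + X) = (35344 + 92)/(√(-3 + 67) + 21891) = 35436/(√64 + 21891) = 35436/(8 + 21891) = 35436/21899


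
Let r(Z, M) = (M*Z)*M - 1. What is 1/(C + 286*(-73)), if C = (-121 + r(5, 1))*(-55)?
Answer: -1/14443 ≈ -6.9238e-5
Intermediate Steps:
r(Z, M) = -1 + Z*M**2 (r(Z, M) = Z*M**2 - 1 = -1 + Z*M**2)
C = 6435 (C = (-121 + (-1 + 5*1**2))*(-55) = (-121 + (-1 + 5*1))*(-55) = (-121 + (-1 + 5))*(-55) = (-121 + 4)*(-55) = -117*(-55) = 6435)
1/(C + 286*(-73)) = 1/(6435 + 286*(-73)) = 1/(6435 - 20878) = 1/(-14443) = -1/14443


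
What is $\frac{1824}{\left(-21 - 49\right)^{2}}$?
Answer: $\frac{456}{1225} \approx 0.37224$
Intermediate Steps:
$\frac{1824}{\left(-21 - 49\right)^{2}} = \frac{1824}{\left(-70\right)^{2}} = \frac{1824}{4900} = 1824 \cdot \frac{1}{4900} = \frac{456}{1225}$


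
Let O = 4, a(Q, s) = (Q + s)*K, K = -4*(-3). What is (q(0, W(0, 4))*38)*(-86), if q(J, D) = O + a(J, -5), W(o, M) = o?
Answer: 183008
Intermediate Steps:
K = 12
a(Q, s) = 12*Q + 12*s (a(Q, s) = (Q + s)*12 = 12*Q + 12*s)
q(J, D) = -56 + 12*J (q(J, D) = 4 + (12*J + 12*(-5)) = 4 + (12*J - 60) = 4 + (-60 + 12*J) = -56 + 12*J)
(q(0, W(0, 4))*38)*(-86) = ((-56 + 12*0)*38)*(-86) = ((-56 + 0)*38)*(-86) = -56*38*(-86) = -2128*(-86) = 183008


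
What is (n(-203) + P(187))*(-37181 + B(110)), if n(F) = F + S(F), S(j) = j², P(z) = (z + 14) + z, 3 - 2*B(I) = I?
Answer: -1541284893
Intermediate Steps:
B(I) = 3/2 - I/2
P(z) = 14 + 2*z (P(z) = (14 + z) + z = 14 + 2*z)
n(F) = F + F²
(n(-203) + P(187))*(-37181 + B(110)) = (-203*(1 - 203) + (14 + 2*187))*(-37181 + (3/2 - ½*110)) = (-203*(-202) + (14 + 374))*(-37181 + (3/2 - 55)) = (41006 + 388)*(-37181 - 107/2) = 41394*(-74469/2) = -1541284893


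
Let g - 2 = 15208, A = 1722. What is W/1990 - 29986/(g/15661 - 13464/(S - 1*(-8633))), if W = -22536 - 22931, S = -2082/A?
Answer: 72315120323604007/1420153363935 ≈ 50921.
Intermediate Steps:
S = -347/287 (S = -2082/1722 = -2082*1/1722 = -347/287 ≈ -1.2091)
g = 15210 (g = 2 + 15208 = 15210)
W = -45467
W/1990 - 29986/(g/15661 - 13464/(S - 1*(-8633))) = -45467/1990 - 29986/(15210/15661 - 13464/(-347/287 - 1*(-8633))) = -45467*1/1990 - 29986/(15210*(1/15661) - 13464/(-347/287 + 8633)) = -45467/1990 - 29986/(15210/15661 - 13464/2477324/287) = -45467/1990 - 29986/(15210/15661 - 13464*287/2477324) = -45467/1990 - 29986/(15210/15661 - 966042/619331) = -45467/1990 - 29986/(-5709159252/9699342791) = -45467/1990 - 29986*(-9699342791/5709159252) = -45467/1990 + 145422246465463/2854579626 = 72315120323604007/1420153363935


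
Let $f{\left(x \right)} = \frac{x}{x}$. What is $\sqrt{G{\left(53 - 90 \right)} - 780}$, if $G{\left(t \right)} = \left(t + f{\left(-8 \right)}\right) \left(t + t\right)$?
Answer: $2 \sqrt{471} \approx 43.405$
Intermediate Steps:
$f{\left(x \right)} = 1$
$G{\left(t \right)} = 2 t \left(1 + t\right)$ ($G{\left(t \right)} = \left(t + 1\right) \left(t + t\right) = \left(1 + t\right) 2 t = 2 t \left(1 + t\right)$)
$\sqrt{G{\left(53 - 90 \right)} - 780} = \sqrt{2 \left(53 - 90\right) \left(1 + \left(53 - 90\right)\right) - 780} = \sqrt{2 \left(-37\right) \left(1 - 37\right) - 780} = \sqrt{2 \left(-37\right) \left(-36\right) - 780} = \sqrt{2664 - 780} = \sqrt{1884} = 2 \sqrt{471}$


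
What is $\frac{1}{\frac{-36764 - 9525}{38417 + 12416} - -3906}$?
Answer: $\frac{50833}{198507409} \approx 0.00025608$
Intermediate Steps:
$\frac{1}{\frac{-36764 - 9525}{38417 + 12416} - -3906} = \frac{1}{- \frac{46289}{50833} + \left(-124 + 4030\right)} = \frac{1}{\left(-46289\right) \frac{1}{50833} + 3906} = \frac{1}{- \frac{46289}{50833} + 3906} = \frac{1}{\frac{198507409}{50833}} = \frac{50833}{198507409}$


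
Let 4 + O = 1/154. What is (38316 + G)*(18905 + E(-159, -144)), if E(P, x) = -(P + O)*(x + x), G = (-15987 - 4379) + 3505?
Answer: -6616902835/11 ≈ -6.0154e+8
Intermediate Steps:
O = -615/154 (O = -4 + 1/154 = -615/154 ≈ -3.9935)
G = -16861 (G = -20366 + 3505 = -16861)
E(P, x) = -2*x*(-615/154 + P) (E(P, x) = -(P - 615/154)*(x + x) = -(-615/154 + P)*2*x = -2*x*(-615/154 + P))
(38316 + G)*(18905 + E(-159, -144)) = (38316 - 16861)*(18905 + (1/77)*(-144)*(615 - 154*(-159))) = 21455*(18905 + (1/77)*(-144)*(615 + 24486)) = 21455*(18905 + (1/77)*(-144)*25101) = 21455*(18905 - 3614544/77) = 21455*(-2158859/77) = -6616902835/11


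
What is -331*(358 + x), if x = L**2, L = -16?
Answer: -203234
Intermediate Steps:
x = 256 (x = (-16)**2 = 256)
-331*(358 + x) = -331*(358 + 256) = -331*614 = -203234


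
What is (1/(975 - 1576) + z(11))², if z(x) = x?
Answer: 43692100/361201 ≈ 120.96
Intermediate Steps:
(1/(975 - 1576) + z(11))² = (1/(975 - 1576) + 11)² = (1/(-601) + 11)² = (-1/601 + 11)² = (6610/601)² = 43692100/361201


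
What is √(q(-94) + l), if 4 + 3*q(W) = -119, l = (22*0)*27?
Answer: I*√41 ≈ 6.4031*I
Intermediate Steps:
l = 0 (l = 0*27 = 0)
q(W) = -41 (q(W) = -4/3 + (⅓)*(-119) = -4/3 - 119/3 = -41)
√(q(-94) + l) = √(-41 + 0) = √(-41) = I*√41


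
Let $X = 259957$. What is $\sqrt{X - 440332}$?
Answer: $5 i \sqrt{7215} \approx 424.71 i$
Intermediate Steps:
$\sqrt{X - 440332} = \sqrt{259957 - 440332} = \sqrt{-180375} = 5 i \sqrt{7215}$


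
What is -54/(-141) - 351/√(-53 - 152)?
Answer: 18/47 + 351*I*√205/205 ≈ 0.38298 + 24.515*I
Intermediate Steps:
-54/(-141) - 351/√(-53 - 152) = -54*(-1/141) - 351*(-I*√205/205) = 18/47 - 351*(-I*√205/205) = 18/47 - (-351)*I*√205/205 = 18/47 + 351*I*√205/205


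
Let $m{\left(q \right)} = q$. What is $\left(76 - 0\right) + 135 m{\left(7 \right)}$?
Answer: $1021$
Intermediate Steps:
$\left(76 - 0\right) + 135 m{\left(7 \right)} = \left(76 - 0\right) + 135 \cdot 7 = \left(76 + 0\right) + 945 = 76 + 945 = 1021$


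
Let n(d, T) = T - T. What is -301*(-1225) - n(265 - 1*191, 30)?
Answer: 368725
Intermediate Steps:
n(d, T) = 0
-301*(-1225) - n(265 - 1*191, 30) = -301*(-1225) - 1*0 = 368725 + 0 = 368725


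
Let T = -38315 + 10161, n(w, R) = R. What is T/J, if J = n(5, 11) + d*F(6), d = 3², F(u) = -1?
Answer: -14077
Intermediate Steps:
d = 9
T = -28154
J = 2 (J = 11 + 9*(-1) = 11 - 9 = 2)
T/J = -28154/2 = -28154*½ = -14077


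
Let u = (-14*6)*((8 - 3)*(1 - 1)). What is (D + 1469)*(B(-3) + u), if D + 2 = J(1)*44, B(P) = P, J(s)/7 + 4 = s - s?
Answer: -705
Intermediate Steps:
J(s) = -28 (J(s) = -28 + 7*(s - s) = -28 + 7*0 = -28 + 0 = -28)
u = 0 (u = -420*0 = -84*0 = 0)
D = -1234 (D = -2 - 28*44 = -2 - 1232 = -1234)
(D + 1469)*(B(-3) + u) = (-1234 + 1469)*(-3 + 0) = 235*(-3) = -705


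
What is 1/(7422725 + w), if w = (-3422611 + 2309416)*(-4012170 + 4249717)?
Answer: -1/264428709940 ≈ -3.7817e-12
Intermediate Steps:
w = -264436132665 (w = -1113195*237547 = -264436132665)
1/(7422725 + w) = 1/(7422725 - 264436132665) = 1/(-264428709940) = -1/264428709940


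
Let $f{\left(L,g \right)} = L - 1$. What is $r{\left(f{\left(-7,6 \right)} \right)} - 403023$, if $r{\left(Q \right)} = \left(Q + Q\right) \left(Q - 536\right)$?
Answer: $-394319$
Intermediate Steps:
$f{\left(L,g \right)} = -1 + L$
$r{\left(Q \right)} = 2 Q \left(-536 + Q\right)$
$r{\left(f{\left(-7,6 \right)} \right)} - 403023 = 2 \left(-1 - 7\right) \left(-536 - 8\right) - 403023 = 2 \left(-8\right) \left(-536 - 8\right) - 403023 = 2 \left(-8\right) \left(-544\right) - 403023 = 8704 - 403023 = -394319$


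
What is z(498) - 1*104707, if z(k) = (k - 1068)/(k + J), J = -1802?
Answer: -68268679/652 ≈ -1.0471e+5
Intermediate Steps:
z(k) = (-1068 + k)/(-1802 + k) (z(k) = (k - 1068)/(k - 1802) = (-1068 + k)/(-1802 + k))
z(498) - 1*104707 = (-1068 + 498)/(-1802 + 498) - 1*104707 = -570/(-1304) - 104707 = -1/1304*(-570) - 104707 = 285/652 - 104707 = -68268679/652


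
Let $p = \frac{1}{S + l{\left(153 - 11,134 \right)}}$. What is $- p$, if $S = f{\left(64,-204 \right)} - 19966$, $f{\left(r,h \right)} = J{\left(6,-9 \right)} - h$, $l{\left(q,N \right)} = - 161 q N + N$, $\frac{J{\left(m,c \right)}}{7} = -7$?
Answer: $\frac{1}{3083185} \approx 3.2434 \cdot 10^{-7}$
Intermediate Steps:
$J{\left(m,c \right)} = -49$ ($J{\left(m,c \right)} = 7 \left(-7\right) = -49$)
$l{\left(q,N \right)} = N - 161 N q$ ($l{\left(q,N \right)} = - 161 N q + N = N - 161 N q$)
$f{\left(r,h \right)} = -49 - h$
$S = -19811$ ($S = \left(-49 - -204\right) - 19966 = \left(-49 + 204\right) - 19966 = 155 - 19966 = -19811$)
$p = - \frac{1}{3083185}$ ($p = \frac{1}{-19811 + 134 \left(1 - 161 \left(153 - 11\right)\right)} = \frac{1}{-19811 + 134 \left(1 - 22862\right)} = \frac{1}{-19811 + 134 \left(-22861\right)} = \frac{1}{-19811 - 3063374} = \frac{1}{-3083185} = - \frac{1}{3083185} \approx -3.2434 \cdot 10^{-7}$)
$- p = \left(-1\right) \left(- \frac{1}{3083185}\right) = \frac{1}{3083185}$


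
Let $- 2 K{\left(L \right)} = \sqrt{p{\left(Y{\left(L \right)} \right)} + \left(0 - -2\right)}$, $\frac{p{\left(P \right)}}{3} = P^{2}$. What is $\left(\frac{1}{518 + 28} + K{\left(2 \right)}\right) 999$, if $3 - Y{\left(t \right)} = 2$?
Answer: $\frac{333}{182} - \frac{999 \sqrt{5}}{2} \approx -1115.1$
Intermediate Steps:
$Y{\left(t \right)} = 1$ ($Y{\left(t \right)} = 3 - 2 = 1$)
$p{\left(P \right)} = 3 P^{2}$
$K{\left(L \right)} = - \frac{\sqrt{5}}{2}$ ($K{\left(L \right)} = - \frac{\sqrt{3 \cdot 1^{2} + \left(0 - -2\right)}}{2} = - \frac{\sqrt{3 \cdot 1 + \left(0 + 2\right)}}{2} = - \frac{\sqrt{3 + 2}}{2} = - \frac{\sqrt{5}}{2}$)
$\left(\frac{1}{518 + 28} + K{\left(2 \right)}\right) 999 = \left(\frac{1}{518 + 28} - \frac{\sqrt{5}}{2}\right) 999 = \left(\frac{1}{546} - \frac{\sqrt{5}}{2}\right) 999 = \frac{333}{182} - \frac{999 \sqrt{5}}{2}$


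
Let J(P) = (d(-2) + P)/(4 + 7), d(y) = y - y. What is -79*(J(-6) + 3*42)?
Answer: -109020/11 ≈ -9910.9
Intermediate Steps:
d(y) = 0
J(P) = P/11 (J(P) = (0 + P)/(4 + 7) = P/11)
-79*(J(-6) + 3*42) = -79*((1/11)*(-6) + 3*42) = -79*(-6/11 + 126) = -79*1380/11 = -109020/11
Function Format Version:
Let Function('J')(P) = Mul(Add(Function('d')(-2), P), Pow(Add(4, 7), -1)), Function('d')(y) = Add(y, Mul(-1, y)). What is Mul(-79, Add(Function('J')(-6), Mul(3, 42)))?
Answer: Rational(-109020, 11) ≈ -9910.9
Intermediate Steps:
Function('d')(y) = 0
Function('J')(P) = Mul(Rational(1, 11), P) (Function('J')(P) = Mul(Add(0, P), Pow(Add(4, 7), -1)) = Mul(P, Pow(11, -1)) = Mul(P, Rational(1, 11)) = Mul(Rational(1, 11), P))
Mul(-79, Add(Function('J')(-6), Mul(3, 42))) = Mul(-79, Add(Mul(Rational(1, 11), -6), Mul(3, 42))) = Mul(-79, Add(Rational(-6, 11), 126)) = Mul(-79, Rational(1380, 11)) = Rational(-109020, 11)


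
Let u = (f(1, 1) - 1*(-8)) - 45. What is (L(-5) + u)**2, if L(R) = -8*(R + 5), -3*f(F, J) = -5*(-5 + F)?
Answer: 17161/9 ≈ 1906.8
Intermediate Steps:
f(F, J) = -25/3 + 5*F/3 (f(F, J) = -(-5)*(-5 + F)/3 = -(25 - 5*F)/3 = -25/3 + 5*F/3)
u = -131/3 (u = ((-25/3 + (5/3)*1) - 1*(-8)) - 45 = ((-25/3 + 5/3) + 8) - 45 = (-20/3 + 8) - 45 = 4/3 - 45 = -131/3 ≈ -43.667)
L(R) = -40 - 8*R (L(R) = -8*(5 + R) = -40 - 8*R)
(L(-5) + u)**2 = ((-40 - 8*(-5)) - 131/3)**2 = ((-40 + 40) - 131/3)**2 = (0 - 131/3)**2 = (-131/3)**2 = 17161/9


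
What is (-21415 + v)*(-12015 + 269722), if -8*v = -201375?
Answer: 7745383885/8 ≈ 9.6817e+8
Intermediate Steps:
v = 201375/8 (v = -1/8*(-201375) = 201375/8 ≈ 25172.)
(-21415 + v)*(-12015 + 269722) = (-21415 + 201375/8)*(-12015 + 269722) = (30055/8)*257707 = 7745383885/8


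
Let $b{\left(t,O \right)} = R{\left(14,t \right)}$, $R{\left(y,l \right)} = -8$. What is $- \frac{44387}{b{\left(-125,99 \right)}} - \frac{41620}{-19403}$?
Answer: $\frac{861573921}{155224} \approx 5550.5$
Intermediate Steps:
$b{\left(t,O \right)} = -8$
$- \frac{44387}{b{\left(-125,99 \right)}} - \frac{41620}{-19403} = - \frac{44387}{-8} - \frac{41620}{-19403} = \left(-44387\right) \left(- \frac{1}{8}\right) - - \frac{41620}{19403} = \frac{44387}{8} + \frac{41620}{19403} = \frac{861573921}{155224}$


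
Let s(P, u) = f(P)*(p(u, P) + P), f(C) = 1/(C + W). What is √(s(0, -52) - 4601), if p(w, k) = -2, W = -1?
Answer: 3*I*√511 ≈ 67.816*I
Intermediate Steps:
f(C) = 1/(-1 + C) (f(C) = 1/(C - 1) = 1/(-1 + C))
s(P, u) = (-2 + P)/(-1 + P)
√(s(0, -52) - 4601) = √((-2 + 0)/(-1 + 0) - 4601) = √(-2/(-1) - 4601) = √(-1*(-2) - 4601) = √(2 - 4601) = √(-4599) = 3*I*√511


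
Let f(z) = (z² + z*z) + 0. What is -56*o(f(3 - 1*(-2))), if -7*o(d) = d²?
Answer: 20000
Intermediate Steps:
f(z) = 2*z² (f(z) = (z² + z²) + 0 = 2*z² + 0 = 2*z²)
o(d) = -d²/7
-56*o(f(3 - 1*(-2))) = -(-8)*(2*(3 - 1*(-2))²)² = -(-8)*(2*(3 + 2)²)² = -(-8)*(2*5²)² = -(-8)*(2*25)² = -(-8)*50² = -(-8)*2500 = -56*(-2500/7) = 20000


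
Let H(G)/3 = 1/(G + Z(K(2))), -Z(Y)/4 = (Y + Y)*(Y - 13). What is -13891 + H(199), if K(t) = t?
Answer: -1736374/125 ≈ -13891.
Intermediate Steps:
Z(Y) = -8*Y*(-13 + Y) (Z(Y) = -4*(Y + Y)*(Y - 13) = -4*2*Y*(-13 + Y) = -8*Y*(-13 + Y))
H(G) = 3/(176 + G) (H(G) = 3/(G + 8*2*(13 - 1*2)) = 3/(G + 8*2*(13 - 2)) = 3/(G + 8*2*11) = 3/(G + 176) = 3/(176 + G))
-13891 + H(199) = -13891 + 3/(176 + 199) = -13891 + 3/375 = -13891 + 3*(1/375) = -13891 + 1/125 = -1736374/125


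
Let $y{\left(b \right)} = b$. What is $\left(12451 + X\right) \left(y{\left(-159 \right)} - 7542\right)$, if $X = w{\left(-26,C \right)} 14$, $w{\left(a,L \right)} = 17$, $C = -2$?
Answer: $-97717989$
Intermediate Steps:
$X = 238$ ($X = 17 \cdot 14 = 238$)
$\left(12451 + X\right) \left(y{\left(-159 \right)} - 7542\right) = \left(12451 + 238\right) \left(-159 - 7542\right) = 12689 \left(-7701\right) = -97717989$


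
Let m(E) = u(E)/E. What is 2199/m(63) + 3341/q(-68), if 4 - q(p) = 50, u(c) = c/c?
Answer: 6369361/46 ≈ 1.3846e+5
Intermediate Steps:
u(c) = 1
q(p) = -46 (q(p) = 4 - 1*50 = 4 - 50 = -46)
m(E) = 1/E
2199/m(63) + 3341/q(-68) = 2199/(1/63) + 3341/(-46) = 2199/(1/63) + 3341*(-1/46) = 2199*63 - 3341/46 = 138537 - 3341/46 = 6369361/46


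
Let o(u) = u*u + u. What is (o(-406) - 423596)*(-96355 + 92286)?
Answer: 1054546454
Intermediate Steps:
o(u) = u + u² (o(u) = u² + u = u + u²)
(o(-406) - 423596)*(-96355 + 92286) = (-406*(1 - 406) - 423596)*(-96355 + 92286) = (-406*(-405) - 423596)*(-4069) = (164430 - 423596)*(-4069) = -259166*(-4069) = 1054546454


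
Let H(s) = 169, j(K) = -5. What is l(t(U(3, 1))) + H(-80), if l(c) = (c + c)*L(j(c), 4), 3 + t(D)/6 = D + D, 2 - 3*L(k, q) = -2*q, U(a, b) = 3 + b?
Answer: 369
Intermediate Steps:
L(k, q) = ⅔ + 2*q/3 (L(k, q) = ⅔ - (-2)*q/3 = ⅔ + 2*q/3)
t(D) = -18 + 12*D (t(D) = -18 + 6*(D + D) = -18 + 6*(2*D) = -18 + 12*D)
l(c) = 20*c/3 (l(c) = (c + c)*(⅔ + (⅔)*4) = (2*c)*(⅔ + 8/3) = (2*c)*(10/3) = 20*c/3)
l(t(U(3, 1))) + H(-80) = 20*(-18 + 12*(3 + 1))/3 + 169 = 20*(-18 + 12*4)/3 + 169 = 20*(-18 + 48)/3 + 169 = (20/3)*30 + 169 = 200 + 169 = 369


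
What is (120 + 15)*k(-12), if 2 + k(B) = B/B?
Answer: -135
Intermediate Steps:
k(B) = -1 (k(B) = -2 + B/B = -2 + 1 = -1)
(120 + 15)*k(-12) = (120 + 15)*(-1) = 135*(-1) = -135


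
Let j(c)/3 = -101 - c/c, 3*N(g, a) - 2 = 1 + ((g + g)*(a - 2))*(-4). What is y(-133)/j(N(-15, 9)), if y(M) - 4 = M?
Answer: 43/102 ≈ 0.42157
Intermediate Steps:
N(g, a) = 1 - 8*g*(-2 + a)/3 (N(g, a) = 2/3 + (1 + ((g + g)*(a - 2))*(-4))/3 = 2/3 + (1 + ((2*g)*(-2 + a))*(-4))/3 = 2/3 + (1 + (2*g*(-2 + a))*(-4))/3 = 2/3 + (1 - 8*g*(-2 + a))/3 = 2/3 + (1/3 - 8*g*(-2 + a)/3) = 1 - 8*g*(-2 + a)/3)
y(M) = 4 + M
j(c) = -306 (j(c) = 3*(-101 - c/c) = 3*(-101 - 1*1) = 3*(-101 - 1) = 3*(-102) = -306)
y(-133)/j(N(-15, 9)) = (4 - 133)/(-306) = -129*(-1/306) = 43/102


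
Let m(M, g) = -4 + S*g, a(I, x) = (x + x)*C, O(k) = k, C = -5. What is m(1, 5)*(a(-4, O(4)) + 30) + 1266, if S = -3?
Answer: 1456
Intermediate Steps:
a(I, x) = -10*x (a(I, x) = (x + x)*(-5) = (2*x)*(-5) = -10*x)
m(M, g) = -4 - 3*g
m(1, 5)*(a(-4, O(4)) + 30) + 1266 = (-4 - 3*5)*(-10*4 + 30) + 1266 = (-4 - 15)*(-40 + 30) + 1266 = -19*(-10) + 1266 = 190 + 1266 = 1456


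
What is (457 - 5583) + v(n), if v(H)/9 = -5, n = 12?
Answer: -5171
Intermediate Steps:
v(H) = -45 (v(H) = 9*(-5) = -45)
(457 - 5583) + v(n) = (457 - 5583) - 45 = -5126 - 45 = -5171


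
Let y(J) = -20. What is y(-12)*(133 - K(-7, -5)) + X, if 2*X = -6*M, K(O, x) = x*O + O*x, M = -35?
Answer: -1155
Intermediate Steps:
K(O, x) = 2*O*x (K(O, x) = O*x + O*x = 2*O*x)
X = 105 (X = (-6*(-35))/2 = (1/2)*210 = 105)
y(-12)*(133 - K(-7, -5)) + X = -20*(133 - 2*(-7)*(-5)) + 105 = -20*(133 - 1*70) + 105 = -20*(133 - 70) + 105 = -20*63 + 105 = -1260 + 105 = -1155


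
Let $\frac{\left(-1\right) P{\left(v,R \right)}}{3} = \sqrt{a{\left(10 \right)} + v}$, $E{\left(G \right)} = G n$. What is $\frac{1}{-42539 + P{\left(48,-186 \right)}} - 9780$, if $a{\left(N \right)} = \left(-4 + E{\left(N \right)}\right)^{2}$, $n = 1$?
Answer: $- \frac{2528221889177}{258509395} + \frac{6 \sqrt{21}}{1809565765} \approx -9780.0$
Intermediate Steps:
$E{\left(G \right)} = G$ ($E{\left(G \right)} = G 1 = G$)
$a{\left(N \right)} = \left(-4 + N\right)^{2}$
$P{\left(v,R \right)} = - 3 \sqrt{36 + v}$ ($P{\left(v,R \right)} = - 3 \sqrt{\left(-4 + 10\right)^{2} + v} = - 3 \sqrt{6^{2} + v} = - 3 \sqrt{36 + v}$)
$\frac{1}{-42539 + P{\left(48,-186 \right)}} - 9780 = \frac{1}{-42539 - 3 \sqrt{36 + 48}} - 9780 = \frac{1}{-42539 - 3 \sqrt{84}} - 9780 = \frac{1}{-42539 - 3 \cdot 2 \sqrt{21}} - 9780 = \frac{1}{-42539 - 6 \sqrt{21}} - 9780 = -9780 + \frac{1}{-42539 - 6 \sqrt{21}}$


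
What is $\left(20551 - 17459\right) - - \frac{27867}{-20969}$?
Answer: $\frac{64808281}{20969} \approx 3090.7$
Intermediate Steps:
$\left(20551 - 17459\right) - - \frac{27867}{-20969} = 3092 - \left(-27867\right) \left(- \frac{1}{20969}\right) = 3092 - \frac{27867}{20969} = \frac{64808281}{20969}$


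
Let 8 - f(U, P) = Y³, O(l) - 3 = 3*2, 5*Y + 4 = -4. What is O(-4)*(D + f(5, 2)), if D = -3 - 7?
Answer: 2358/125 ≈ 18.864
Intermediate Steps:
Y = -8/5 (Y = -⅘ + (⅕)*(-4) = -⅘ - ⅘ = -8/5 ≈ -1.6000)
O(l) = 9 (O(l) = 3 + 3*2 = 3 + 6 = 9)
D = -10
f(U, P) = 1512/125 (f(U, P) = 8 - (-8/5)³ = 8 - 1*(-512/125) = 8 + 512/125 = 1512/125)
O(-4)*(D + f(5, 2)) = 9*(-10 + 1512/125) = 9*(262/125) = 2358/125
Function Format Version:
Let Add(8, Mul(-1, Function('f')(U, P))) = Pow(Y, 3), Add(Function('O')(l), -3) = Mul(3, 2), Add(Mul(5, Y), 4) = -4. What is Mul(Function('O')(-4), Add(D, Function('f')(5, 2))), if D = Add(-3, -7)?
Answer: Rational(2358, 125) ≈ 18.864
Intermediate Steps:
Y = Rational(-8, 5) (Y = Add(Rational(-4, 5), Mul(Rational(1, 5), -4)) = Add(Rational(-4, 5), Rational(-4, 5)) = Rational(-8, 5) ≈ -1.6000)
Function('O')(l) = 9 (Function('O')(l) = Add(3, Mul(3, 2)) = Add(3, 6) = 9)
D = -10
Function('f')(U, P) = Rational(1512, 125) (Function('f')(U, P) = Add(8, Mul(-1, Pow(Rational(-8, 5), 3))) = Add(8, Mul(-1, Rational(-512, 125))) = Add(8, Rational(512, 125)) = Rational(1512, 125))
Mul(Function('O')(-4), Add(D, Function('f')(5, 2))) = Mul(9, Add(-10, Rational(1512, 125))) = Mul(9, Rational(262, 125)) = Rational(2358, 125)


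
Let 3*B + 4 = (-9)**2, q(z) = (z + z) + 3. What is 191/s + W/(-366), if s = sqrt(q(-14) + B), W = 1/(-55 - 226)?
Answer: 1/102846 + 191*sqrt(6)/2 ≈ 233.93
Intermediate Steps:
q(z) = 3 + 2*z (q(z) = 2*z + 3 = 3 + 2*z)
B = 77/3 (B = -4/3 + (1/3)*(-9)**2 = -4/3 + (1/3)*81 = -4/3 + 27 = 77/3 ≈ 25.667)
W = -1/281 (W = 1/(-281) = -1/281 ≈ -0.0035587)
s = sqrt(6)/3 (s = sqrt((3 + 2*(-14)) + 77/3) = sqrt((3 - 28) + 77/3) = sqrt(-25 + 77/3) = sqrt(2/3) = sqrt(6)/3 ≈ 0.81650)
191/s + W/(-366) = 191/((sqrt(6)/3)) - 1/281/(-366) = 191*(sqrt(6)/2) - 1/281*(-1/366) = 191*sqrt(6)/2 + 1/102846 = 1/102846 + 191*sqrt(6)/2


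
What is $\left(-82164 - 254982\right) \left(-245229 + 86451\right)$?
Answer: $53531367588$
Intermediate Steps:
$\left(-82164 - 254982\right) \left(-245229 + 86451\right) = \left(-82164 - 254982\right) \left(-158778\right) = \left(-337146\right) \left(-158778\right) = 53531367588$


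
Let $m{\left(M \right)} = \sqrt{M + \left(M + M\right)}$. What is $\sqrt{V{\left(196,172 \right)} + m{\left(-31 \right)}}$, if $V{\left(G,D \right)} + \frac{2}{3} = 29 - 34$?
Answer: $\frac{\sqrt{-51 + 9 i \sqrt{93}}}{3} \approx 1.6611 + 2.9028 i$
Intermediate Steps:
$V{\left(G,D \right)} = - \frac{17}{3}$ ($V{\left(G,D \right)} = - \frac{2}{3} + \left(29 - 34\right) = - \frac{2}{3} - 5 = - \frac{17}{3}$)
$m{\left(M \right)} = \sqrt{3} \sqrt{M}$ ($m{\left(M \right)} = \sqrt{M + 2 M} = \sqrt{3 M} = \sqrt{3} \sqrt{M}$)
$\sqrt{V{\left(196,172 \right)} + m{\left(-31 \right)}} = \sqrt{- \frac{17}{3} + \sqrt{3} \sqrt{-31}} = \sqrt{- \frac{17}{3} + \sqrt{3} i \sqrt{31}} = \sqrt{- \frac{17}{3} + i \sqrt{93}}$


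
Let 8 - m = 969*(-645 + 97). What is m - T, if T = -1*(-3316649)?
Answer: -2785629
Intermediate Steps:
T = 3316649
m = 531020 (m = 8 - 969*(-645 + 97) = 8 - 969*(-548) = 8 - 1*(-531012) = 8 + 531012 = 531020)
m - T = 531020 - 1*3316649 = 531020 - 3316649 = -2785629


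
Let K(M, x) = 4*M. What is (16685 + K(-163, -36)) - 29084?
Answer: -13051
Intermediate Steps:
(16685 + K(-163, -36)) - 29084 = (16685 + 4*(-163)) - 29084 = (16685 - 652) - 29084 = 16033 - 29084 = -13051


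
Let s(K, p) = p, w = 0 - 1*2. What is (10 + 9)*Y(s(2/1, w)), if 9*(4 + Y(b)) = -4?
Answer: -760/9 ≈ -84.444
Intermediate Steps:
w = -2 (w = 0 - 2 = -2)
Y(b) = -40/9 (Y(b) = -4 + (1/9)*(-4) = -4 - 4/9 = -40/9)
(10 + 9)*Y(s(2/1, w)) = (10 + 9)*(-40/9) = 19*(-40/9) = -760/9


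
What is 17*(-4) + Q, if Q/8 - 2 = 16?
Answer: 76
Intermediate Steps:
Q = 144 (Q = 16 + 8*16 = 16 + 128 = 144)
17*(-4) + Q = 17*(-4) + 144 = -68 + 144 = 76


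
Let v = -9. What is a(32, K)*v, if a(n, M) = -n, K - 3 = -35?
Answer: 288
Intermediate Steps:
K = -32 (K = 3 - 35 = -32)
a(32, K)*v = -1*32*(-9) = -32*(-9) = 288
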